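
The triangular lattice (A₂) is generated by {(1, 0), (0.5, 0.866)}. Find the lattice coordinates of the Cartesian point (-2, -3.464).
-4b₂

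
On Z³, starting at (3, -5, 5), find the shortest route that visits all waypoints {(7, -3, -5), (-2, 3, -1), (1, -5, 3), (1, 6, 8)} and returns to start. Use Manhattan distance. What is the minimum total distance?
70
(one optimal route: (3, -5, 5) → (7, -3, -5) → (-2, 3, -1) → (1, 6, 8) → (1, -5, 3) → (3, -5, 5))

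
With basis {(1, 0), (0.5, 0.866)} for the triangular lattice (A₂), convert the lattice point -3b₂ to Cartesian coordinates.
(-1.5, -2.598)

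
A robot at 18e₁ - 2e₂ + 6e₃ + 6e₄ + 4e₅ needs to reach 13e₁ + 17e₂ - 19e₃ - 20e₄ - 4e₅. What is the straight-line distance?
41.845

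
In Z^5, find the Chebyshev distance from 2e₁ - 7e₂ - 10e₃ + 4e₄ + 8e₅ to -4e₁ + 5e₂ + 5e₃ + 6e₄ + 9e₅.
15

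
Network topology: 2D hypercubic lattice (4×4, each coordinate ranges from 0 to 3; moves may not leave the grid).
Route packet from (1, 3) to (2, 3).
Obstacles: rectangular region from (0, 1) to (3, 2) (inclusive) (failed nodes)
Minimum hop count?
1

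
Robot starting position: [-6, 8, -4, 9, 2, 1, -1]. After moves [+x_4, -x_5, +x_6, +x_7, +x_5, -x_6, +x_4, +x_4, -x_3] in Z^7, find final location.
(-6, 8, -5, 12, 2, 1, 0)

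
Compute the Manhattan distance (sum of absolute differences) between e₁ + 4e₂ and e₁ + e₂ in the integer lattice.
3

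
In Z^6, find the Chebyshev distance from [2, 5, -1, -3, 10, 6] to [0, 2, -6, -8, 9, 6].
5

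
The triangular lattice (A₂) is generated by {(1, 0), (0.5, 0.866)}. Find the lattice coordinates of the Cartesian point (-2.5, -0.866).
-2b₁ - b₂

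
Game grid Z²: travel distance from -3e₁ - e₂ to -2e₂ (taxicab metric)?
4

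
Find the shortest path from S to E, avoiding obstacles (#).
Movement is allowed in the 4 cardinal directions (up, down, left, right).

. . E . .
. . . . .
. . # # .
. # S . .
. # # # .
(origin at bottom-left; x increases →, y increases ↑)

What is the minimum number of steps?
7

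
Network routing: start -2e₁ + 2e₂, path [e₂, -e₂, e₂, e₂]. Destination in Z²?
(-2, 4)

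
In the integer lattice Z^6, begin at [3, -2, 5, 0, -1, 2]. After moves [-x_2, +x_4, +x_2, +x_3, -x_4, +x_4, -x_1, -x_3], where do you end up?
(2, -2, 5, 1, -1, 2)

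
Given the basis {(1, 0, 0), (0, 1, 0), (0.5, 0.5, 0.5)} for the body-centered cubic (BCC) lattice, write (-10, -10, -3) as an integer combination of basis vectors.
-7b₁ - 7b₂ - 6b₃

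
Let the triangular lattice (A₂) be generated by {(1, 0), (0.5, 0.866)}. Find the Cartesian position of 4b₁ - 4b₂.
(2, -3.464)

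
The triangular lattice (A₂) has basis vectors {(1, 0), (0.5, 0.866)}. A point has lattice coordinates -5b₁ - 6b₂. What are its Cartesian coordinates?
(-8, -5.196)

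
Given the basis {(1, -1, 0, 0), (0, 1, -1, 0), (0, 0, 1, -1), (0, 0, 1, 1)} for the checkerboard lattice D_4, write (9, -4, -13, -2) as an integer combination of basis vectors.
9b₁ + 5b₂ - 3b₃ - 5b₄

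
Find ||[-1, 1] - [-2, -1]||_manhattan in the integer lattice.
3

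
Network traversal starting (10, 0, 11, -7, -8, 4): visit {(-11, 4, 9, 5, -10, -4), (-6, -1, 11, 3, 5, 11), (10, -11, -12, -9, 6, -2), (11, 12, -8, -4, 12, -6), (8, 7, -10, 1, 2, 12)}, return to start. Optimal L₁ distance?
284
(one optimal route: (10, 0, 11, -7, -8, 4) → (-11, 4, 9, 5, -10, -4) → (-6, -1, 11, 3, 5, 11) → (8, 7, -10, 1, 2, 12) → (11, 12, -8, -4, 12, -6) → (10, -11, -12, -9, 6, -2) → (10, 0, 11, -7, -8, 4))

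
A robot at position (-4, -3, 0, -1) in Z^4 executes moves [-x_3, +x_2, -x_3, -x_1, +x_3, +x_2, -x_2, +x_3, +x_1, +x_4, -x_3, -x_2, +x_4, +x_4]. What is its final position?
(-4, -3, -1, 2)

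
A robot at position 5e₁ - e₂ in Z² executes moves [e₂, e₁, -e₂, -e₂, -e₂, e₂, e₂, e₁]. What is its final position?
(7, -1)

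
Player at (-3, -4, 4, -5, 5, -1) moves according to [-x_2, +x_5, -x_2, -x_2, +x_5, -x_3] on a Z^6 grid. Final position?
(-3, -7, 3, -5, 7, -1)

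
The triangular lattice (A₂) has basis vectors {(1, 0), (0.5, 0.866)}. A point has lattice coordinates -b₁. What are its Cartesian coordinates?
(-1, 0)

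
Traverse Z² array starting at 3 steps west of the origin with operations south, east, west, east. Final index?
(-2, -1)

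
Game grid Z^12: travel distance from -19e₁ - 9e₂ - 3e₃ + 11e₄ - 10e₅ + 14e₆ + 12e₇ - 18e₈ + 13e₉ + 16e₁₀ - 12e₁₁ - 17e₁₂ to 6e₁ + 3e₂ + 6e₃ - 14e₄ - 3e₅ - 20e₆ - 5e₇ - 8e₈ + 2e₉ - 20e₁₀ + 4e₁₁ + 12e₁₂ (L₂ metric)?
74.7195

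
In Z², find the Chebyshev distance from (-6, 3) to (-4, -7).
10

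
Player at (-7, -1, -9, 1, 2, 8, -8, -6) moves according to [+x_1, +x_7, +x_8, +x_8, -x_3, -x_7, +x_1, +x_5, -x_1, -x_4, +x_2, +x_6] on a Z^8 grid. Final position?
(-6, 0, -10, 0, 3, 9, -8, -4)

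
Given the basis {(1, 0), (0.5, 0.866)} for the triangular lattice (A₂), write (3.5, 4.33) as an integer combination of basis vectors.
b₁ + 5b₂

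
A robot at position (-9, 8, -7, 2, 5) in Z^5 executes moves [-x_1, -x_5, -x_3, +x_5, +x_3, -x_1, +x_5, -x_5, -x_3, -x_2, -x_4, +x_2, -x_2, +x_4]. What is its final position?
(-11, 7, -8, 2, 5)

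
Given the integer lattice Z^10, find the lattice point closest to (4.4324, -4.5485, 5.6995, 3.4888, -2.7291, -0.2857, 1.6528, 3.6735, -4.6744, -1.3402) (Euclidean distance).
(4, -5, 6, 3, -3, 0, 2, 4, -5, -1)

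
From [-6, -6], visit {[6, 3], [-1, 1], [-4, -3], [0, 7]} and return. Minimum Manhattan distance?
50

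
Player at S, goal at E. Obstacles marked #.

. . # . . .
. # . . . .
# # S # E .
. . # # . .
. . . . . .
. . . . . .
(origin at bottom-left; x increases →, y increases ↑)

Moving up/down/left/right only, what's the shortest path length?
4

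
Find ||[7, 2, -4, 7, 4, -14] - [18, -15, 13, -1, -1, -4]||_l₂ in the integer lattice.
29.7993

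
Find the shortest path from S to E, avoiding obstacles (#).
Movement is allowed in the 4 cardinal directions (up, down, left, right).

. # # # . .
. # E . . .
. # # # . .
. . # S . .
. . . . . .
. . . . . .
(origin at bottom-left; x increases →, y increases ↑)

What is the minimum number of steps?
5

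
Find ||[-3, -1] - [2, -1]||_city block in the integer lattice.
5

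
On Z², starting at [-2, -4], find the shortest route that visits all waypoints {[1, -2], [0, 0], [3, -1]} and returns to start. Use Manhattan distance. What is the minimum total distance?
18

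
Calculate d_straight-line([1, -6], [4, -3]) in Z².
4.24264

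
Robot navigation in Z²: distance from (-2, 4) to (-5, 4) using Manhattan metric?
3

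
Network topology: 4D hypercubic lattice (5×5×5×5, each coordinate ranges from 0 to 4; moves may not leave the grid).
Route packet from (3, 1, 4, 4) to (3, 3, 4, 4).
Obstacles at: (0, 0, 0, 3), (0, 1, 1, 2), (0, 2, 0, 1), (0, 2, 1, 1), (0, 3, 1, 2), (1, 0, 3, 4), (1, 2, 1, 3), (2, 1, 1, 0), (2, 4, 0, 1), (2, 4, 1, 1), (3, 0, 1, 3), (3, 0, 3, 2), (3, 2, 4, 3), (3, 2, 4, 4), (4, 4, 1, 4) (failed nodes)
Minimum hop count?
4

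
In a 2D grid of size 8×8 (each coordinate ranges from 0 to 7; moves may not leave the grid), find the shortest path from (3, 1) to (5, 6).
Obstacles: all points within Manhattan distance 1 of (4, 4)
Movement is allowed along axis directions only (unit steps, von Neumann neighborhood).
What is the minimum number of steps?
9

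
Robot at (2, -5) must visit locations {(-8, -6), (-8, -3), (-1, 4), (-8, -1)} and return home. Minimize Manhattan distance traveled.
40
(one optimal route: (2, -5) → (-8, -6) → (-8, -3) → (-8, -1) → (-1, 4) → (2, -5))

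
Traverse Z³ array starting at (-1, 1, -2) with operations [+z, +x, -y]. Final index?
(0, 0, -1)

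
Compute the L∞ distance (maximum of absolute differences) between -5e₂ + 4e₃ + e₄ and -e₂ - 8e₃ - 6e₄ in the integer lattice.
12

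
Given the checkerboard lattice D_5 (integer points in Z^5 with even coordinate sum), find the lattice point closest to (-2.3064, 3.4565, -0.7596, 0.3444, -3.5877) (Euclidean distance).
(-2, 3, -1, 0, -4)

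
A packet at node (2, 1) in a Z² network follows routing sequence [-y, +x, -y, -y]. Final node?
(3, -2)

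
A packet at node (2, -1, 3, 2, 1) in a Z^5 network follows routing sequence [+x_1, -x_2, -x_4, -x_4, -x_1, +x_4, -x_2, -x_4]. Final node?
(2, -3, 3, 0, 1)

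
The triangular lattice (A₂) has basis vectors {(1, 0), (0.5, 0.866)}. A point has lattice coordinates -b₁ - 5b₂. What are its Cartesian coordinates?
(-3.5, -4.33)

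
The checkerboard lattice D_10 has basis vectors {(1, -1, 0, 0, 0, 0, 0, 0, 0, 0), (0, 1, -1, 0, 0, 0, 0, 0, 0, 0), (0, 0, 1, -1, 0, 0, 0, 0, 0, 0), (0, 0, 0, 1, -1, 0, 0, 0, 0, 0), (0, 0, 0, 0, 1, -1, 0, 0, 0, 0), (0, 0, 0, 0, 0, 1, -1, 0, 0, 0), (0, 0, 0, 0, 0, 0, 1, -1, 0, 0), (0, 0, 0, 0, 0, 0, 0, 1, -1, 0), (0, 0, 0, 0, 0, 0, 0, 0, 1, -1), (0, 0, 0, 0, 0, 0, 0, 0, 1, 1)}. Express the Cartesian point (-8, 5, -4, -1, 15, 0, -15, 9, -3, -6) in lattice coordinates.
-8b₁ - 3b₂ - 7b₃ - 8b₄ + 7b₅ + 7b₆ - 8b₇ + b₈ + 2b₉ - 4b₁₀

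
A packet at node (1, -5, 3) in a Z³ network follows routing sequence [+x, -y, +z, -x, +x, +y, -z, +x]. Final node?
(3, -5, 3)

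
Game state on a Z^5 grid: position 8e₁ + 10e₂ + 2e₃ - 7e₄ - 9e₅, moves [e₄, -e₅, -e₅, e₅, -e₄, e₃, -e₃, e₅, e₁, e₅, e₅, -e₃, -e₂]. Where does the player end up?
(9, 9, 1, -7, -7)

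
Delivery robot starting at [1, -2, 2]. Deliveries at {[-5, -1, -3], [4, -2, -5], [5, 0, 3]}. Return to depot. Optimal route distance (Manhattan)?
42
(one optimal route: (1, -2, 2) → (-5, -1, -3) → (4, -2, -5) → (5, 0, 3) → (1, -2, 2))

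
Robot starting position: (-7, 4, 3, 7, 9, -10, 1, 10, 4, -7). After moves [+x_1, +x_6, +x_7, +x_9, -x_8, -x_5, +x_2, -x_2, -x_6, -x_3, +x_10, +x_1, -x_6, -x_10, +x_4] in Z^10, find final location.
(-5, 4, 2, 8, 8, -11, 2, 9, 5, -7)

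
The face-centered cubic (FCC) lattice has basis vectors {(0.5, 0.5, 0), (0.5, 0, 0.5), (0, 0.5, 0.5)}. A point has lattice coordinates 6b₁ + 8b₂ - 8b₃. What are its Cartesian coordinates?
(7, -1, 0)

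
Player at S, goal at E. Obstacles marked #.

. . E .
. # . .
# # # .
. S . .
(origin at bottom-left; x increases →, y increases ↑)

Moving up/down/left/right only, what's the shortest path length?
6
(one shortest path: (1, 0) → (2, 0) → (3, 0) → (3, 1) → (3, 2) → (2, 2) → (2, 3))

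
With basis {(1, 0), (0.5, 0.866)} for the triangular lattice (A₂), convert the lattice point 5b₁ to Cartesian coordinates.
(5, 0)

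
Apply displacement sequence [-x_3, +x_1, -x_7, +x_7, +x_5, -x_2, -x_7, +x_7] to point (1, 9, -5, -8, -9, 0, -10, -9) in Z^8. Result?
(2, 8, -6, -8, -8, 0, -10, -9)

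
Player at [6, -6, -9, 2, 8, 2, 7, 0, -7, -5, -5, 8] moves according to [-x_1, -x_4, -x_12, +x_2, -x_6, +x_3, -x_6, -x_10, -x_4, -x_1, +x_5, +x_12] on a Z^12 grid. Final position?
(4, -5, -8, 0, 9, 0, 7, 0, -7, -6, -5, 8)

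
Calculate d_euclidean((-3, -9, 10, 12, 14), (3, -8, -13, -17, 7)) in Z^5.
38.1576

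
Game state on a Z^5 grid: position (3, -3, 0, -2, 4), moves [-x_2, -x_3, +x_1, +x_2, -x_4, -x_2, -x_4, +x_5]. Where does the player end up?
(4, -4, -1, -4, 5)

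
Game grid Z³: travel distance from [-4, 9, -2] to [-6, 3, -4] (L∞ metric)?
6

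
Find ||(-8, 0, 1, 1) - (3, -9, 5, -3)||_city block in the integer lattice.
28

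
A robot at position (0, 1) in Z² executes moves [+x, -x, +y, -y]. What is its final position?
(0, 1)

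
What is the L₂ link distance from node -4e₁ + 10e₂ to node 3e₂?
8.06226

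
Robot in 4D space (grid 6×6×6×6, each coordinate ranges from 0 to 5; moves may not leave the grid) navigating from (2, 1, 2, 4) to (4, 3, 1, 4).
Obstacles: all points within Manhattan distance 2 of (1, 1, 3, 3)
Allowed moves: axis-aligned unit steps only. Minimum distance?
5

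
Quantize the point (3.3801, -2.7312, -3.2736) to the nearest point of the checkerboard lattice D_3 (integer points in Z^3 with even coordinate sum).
(4, -3, -3)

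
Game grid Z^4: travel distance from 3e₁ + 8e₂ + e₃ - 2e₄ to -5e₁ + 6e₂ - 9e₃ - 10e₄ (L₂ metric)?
15.2315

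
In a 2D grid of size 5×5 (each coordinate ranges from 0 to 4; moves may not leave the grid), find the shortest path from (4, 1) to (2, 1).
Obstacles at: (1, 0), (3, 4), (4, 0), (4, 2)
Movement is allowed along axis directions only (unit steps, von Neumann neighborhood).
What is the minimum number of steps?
2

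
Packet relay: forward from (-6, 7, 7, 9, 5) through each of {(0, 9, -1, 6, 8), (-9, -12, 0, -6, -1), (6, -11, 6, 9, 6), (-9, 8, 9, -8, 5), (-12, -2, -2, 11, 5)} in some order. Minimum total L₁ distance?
168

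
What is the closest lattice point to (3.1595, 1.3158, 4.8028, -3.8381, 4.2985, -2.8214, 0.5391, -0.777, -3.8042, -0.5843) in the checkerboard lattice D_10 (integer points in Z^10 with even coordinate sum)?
(3, 1, 5, -4, 4, -3, 0, -1, -4, -1)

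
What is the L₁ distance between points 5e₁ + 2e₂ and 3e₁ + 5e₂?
5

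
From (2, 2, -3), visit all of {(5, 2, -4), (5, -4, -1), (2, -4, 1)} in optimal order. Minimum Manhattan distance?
18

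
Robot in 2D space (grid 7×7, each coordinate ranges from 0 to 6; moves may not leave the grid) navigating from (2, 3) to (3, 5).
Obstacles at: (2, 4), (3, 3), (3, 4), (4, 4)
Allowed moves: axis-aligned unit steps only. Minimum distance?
5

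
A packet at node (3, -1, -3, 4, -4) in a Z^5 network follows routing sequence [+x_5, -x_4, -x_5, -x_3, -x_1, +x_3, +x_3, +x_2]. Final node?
(2, 0, -2, 3, -4)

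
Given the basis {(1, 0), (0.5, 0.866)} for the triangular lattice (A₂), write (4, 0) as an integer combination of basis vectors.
4b₁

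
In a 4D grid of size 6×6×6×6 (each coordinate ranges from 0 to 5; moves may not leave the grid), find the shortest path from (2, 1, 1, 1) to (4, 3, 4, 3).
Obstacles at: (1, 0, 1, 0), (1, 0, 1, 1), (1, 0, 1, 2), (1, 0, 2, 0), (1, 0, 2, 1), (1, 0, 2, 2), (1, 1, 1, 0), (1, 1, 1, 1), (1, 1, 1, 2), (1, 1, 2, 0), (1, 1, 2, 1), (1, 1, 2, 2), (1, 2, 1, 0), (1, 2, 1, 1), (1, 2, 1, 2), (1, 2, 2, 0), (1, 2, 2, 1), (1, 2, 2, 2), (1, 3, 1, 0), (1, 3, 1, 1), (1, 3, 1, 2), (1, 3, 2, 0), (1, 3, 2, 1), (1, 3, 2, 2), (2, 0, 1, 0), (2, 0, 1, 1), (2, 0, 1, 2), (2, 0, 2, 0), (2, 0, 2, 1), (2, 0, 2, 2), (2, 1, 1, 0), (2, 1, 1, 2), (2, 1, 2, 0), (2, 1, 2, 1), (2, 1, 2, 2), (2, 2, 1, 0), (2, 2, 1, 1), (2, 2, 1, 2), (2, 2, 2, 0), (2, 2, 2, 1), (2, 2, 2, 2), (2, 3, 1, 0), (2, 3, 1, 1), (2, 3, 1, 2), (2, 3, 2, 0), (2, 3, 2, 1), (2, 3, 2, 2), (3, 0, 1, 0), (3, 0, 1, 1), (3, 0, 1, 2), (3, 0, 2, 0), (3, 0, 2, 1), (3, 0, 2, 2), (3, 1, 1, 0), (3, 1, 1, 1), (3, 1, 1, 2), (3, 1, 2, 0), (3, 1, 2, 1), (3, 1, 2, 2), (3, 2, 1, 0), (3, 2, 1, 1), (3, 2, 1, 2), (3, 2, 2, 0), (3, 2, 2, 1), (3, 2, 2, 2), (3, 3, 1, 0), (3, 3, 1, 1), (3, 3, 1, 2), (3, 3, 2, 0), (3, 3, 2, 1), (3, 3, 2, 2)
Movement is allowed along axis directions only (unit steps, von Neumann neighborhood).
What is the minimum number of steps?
11
(one shortest path: (2, 1, 1, 1) → (2, 1, 0, 1) → (3, 1, 0, 1) → (4, 1, 0, 1) → (4, 2, 0, 1) → (4, 3, 0, 1) → (4, 3, 1, 1) → (4, 3, 2, 1) → (4, 3, 3, 1) → (4, 3, 4, 1) → (4, 3, 4, 2) → (4, 3, 4, 3))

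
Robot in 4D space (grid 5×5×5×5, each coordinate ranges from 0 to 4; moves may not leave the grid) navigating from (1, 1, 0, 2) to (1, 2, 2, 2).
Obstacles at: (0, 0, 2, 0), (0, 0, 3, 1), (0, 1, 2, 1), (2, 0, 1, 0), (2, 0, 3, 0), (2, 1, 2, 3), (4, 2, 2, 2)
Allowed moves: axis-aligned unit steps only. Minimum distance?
3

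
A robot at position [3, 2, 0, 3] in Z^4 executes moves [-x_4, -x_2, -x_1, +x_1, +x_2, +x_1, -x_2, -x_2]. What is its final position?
(4, 0, 0, 2)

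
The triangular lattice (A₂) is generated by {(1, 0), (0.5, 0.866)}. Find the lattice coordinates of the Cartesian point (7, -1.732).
8b₁ - 2b₂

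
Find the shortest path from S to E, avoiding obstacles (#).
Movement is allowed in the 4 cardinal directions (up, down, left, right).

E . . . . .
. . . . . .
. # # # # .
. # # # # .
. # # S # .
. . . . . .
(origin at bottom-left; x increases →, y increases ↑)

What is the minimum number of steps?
9
(one shortest path: (3, 1) → (3, 0) → (2, 0) → (1, 0) → (0, 0) → (0, 1) → (0, 2) → (0, 3) → (0, 4) → (0, 5))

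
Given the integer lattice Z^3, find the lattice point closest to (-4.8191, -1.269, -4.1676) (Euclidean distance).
(-5, -1, -4)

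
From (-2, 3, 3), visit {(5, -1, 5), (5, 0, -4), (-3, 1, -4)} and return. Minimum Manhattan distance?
42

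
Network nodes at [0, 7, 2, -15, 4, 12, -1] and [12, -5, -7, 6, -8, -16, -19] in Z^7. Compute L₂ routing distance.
45.4093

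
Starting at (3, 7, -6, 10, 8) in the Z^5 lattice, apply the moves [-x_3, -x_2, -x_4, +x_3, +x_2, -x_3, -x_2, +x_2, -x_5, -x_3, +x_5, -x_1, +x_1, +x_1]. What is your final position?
(4, 7, -8, 9, 8)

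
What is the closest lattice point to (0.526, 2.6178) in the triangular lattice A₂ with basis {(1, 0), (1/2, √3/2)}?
(0.5, 2.598)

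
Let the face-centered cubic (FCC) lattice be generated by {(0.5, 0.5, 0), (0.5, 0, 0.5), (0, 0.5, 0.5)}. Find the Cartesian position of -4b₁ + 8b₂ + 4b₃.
(2, 0, 6)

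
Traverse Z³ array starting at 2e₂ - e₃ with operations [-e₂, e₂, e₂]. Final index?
(0, 3, -1)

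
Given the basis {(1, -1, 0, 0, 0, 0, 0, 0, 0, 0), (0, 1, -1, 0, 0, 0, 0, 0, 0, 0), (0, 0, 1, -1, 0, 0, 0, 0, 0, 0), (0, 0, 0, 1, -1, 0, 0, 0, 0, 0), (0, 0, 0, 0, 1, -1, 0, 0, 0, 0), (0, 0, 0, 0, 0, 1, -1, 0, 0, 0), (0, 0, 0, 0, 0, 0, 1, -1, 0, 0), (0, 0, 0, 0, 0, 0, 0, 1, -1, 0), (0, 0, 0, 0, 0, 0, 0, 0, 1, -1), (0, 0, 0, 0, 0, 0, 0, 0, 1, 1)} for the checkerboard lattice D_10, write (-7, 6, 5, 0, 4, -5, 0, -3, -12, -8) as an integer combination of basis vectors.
-7b₁ - b₂ + 4b₃ + 4b₄ + 8b₅ + 3b₆ + 3b₇ - 2b₉ - 10b₁₀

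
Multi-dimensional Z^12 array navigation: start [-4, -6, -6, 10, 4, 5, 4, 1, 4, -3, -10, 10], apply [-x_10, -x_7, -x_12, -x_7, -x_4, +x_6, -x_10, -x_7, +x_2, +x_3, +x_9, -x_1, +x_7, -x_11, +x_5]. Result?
(-5, -5, -5, 9, 5, 6, 2, 1, 5, -5, -11, 9)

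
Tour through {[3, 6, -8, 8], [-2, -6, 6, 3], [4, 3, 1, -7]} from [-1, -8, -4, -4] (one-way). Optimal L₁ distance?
78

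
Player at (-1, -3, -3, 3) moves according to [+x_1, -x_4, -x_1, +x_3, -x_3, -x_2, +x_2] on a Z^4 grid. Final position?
(-1, -3, -3, 2)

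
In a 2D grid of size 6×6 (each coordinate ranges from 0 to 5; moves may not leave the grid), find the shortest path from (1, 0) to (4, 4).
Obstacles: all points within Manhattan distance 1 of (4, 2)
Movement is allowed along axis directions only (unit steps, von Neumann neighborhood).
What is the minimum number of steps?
7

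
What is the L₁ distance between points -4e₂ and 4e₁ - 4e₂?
4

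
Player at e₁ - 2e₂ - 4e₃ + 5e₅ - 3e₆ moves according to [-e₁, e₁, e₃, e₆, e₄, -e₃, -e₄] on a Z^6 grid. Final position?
(1, -2, -4, 0, 5, -2)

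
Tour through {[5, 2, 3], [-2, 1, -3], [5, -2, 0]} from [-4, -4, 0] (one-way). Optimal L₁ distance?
30
(one optimal route: (-4, -4, 0) → (-2, 1, -3) → (5, -2, 0) → (5, 2, 3))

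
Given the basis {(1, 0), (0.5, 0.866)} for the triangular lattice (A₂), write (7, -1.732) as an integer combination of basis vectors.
8b₁ - 2b₂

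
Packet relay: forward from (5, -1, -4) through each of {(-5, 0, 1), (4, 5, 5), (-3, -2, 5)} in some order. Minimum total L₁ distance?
38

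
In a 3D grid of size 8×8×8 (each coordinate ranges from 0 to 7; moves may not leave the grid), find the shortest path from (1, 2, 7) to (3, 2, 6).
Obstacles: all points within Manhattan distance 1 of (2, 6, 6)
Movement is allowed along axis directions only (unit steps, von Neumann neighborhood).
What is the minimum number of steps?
3
(one shortest path: (1, 2, 7) → (2, 2, 7) → (3, 2, 7) → (3, 2, 6))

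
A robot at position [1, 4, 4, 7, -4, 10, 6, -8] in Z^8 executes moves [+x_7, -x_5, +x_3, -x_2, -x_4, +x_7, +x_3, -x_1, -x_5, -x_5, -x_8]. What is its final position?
(0, 3, 6, 6, -7, 10, 8, -9)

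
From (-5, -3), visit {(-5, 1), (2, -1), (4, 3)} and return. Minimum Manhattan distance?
30
(one optimal route: (-5, -3) → (-5, 1) → (4, 3) → (2, -1) → (-5, -3))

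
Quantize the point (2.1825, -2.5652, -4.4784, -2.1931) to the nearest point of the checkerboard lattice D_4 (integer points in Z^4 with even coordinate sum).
(2, -3, -5, -2)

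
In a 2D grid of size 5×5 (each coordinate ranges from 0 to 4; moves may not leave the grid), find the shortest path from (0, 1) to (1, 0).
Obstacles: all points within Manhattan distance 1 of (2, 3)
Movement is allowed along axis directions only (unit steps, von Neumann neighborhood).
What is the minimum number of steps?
2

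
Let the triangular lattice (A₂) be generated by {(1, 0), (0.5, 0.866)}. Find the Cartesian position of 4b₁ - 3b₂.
(2.5, -2.598)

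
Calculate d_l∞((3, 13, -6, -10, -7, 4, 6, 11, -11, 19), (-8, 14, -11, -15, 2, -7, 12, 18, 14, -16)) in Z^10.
35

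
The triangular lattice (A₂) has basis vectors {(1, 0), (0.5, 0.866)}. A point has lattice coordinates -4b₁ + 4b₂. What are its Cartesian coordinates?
(-2, 3.464)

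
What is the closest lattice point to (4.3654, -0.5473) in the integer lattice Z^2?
(4, -1)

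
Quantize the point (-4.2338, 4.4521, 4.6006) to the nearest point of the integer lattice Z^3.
(-4, 4, 5)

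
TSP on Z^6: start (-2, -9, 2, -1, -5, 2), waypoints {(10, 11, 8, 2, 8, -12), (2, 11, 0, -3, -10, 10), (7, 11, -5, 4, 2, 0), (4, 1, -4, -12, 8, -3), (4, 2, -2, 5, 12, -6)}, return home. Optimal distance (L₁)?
232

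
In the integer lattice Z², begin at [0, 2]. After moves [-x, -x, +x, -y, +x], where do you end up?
(0, 1)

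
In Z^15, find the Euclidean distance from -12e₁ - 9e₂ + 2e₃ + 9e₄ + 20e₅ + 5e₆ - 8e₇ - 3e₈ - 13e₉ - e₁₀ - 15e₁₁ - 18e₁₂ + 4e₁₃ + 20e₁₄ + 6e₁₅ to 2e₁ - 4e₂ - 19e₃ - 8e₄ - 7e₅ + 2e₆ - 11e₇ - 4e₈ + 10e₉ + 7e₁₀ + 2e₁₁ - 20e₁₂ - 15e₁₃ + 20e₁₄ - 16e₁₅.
58.5662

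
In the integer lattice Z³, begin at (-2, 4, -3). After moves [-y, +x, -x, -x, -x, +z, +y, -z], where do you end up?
(-4, 4, -3)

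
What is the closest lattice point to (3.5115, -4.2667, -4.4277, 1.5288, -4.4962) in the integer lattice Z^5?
(4, -4, -4, 2, -4)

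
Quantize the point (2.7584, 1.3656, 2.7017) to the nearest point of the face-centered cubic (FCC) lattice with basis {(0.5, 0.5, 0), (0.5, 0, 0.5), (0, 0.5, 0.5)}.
(3, 1.5, 2.5)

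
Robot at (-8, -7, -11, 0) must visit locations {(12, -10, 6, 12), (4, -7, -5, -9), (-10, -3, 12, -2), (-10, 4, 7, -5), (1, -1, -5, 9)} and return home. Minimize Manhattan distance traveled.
188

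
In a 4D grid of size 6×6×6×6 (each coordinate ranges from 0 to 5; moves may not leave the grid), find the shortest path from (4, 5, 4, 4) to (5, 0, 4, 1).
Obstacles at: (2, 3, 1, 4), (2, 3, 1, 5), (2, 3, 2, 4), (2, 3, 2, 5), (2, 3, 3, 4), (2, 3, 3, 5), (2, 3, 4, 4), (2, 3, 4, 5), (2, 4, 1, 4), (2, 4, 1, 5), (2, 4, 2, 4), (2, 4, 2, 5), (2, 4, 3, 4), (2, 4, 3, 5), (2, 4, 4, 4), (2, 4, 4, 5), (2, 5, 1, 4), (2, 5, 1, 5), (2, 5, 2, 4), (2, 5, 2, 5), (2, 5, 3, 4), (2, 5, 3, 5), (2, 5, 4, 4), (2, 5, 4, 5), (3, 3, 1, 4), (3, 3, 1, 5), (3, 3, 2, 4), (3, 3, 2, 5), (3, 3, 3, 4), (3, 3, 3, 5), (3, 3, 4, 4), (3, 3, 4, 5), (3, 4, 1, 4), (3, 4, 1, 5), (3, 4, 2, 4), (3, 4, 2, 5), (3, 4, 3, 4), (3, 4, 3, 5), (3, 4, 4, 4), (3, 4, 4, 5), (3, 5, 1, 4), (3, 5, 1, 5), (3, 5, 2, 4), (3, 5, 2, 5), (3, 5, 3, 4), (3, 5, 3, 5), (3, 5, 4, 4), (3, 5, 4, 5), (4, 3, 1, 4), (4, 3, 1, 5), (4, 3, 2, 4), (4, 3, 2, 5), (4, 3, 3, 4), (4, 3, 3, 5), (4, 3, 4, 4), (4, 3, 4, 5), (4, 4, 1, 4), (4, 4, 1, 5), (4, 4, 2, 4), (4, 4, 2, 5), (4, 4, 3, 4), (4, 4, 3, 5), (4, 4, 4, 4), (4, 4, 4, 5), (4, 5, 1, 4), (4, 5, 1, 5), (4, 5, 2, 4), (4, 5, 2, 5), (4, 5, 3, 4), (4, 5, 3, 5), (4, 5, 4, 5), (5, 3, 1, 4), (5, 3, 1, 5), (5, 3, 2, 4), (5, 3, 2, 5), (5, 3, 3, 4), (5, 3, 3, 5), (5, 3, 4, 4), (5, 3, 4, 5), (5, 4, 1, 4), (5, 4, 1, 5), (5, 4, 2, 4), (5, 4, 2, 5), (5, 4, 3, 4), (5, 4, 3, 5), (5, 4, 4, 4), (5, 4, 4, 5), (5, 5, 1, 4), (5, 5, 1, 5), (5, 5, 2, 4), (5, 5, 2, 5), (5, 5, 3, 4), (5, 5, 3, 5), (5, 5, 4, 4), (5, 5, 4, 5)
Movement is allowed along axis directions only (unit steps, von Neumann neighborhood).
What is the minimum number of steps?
9
(one shortest path: (4, 5, 4, 4) → (4, 5, 4, 3) → (5, 5, 4, 3) → (5, 4, 4, 3) → (5, 3, 4, 3) → (5, 2, 4, 3) → (5, 1, 4, 3) → (5, 0, 4, 3) → (5, 0, 4, 2) → (5, 0, 4, 1))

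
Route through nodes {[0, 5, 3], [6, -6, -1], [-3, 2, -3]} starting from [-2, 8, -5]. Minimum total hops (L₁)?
42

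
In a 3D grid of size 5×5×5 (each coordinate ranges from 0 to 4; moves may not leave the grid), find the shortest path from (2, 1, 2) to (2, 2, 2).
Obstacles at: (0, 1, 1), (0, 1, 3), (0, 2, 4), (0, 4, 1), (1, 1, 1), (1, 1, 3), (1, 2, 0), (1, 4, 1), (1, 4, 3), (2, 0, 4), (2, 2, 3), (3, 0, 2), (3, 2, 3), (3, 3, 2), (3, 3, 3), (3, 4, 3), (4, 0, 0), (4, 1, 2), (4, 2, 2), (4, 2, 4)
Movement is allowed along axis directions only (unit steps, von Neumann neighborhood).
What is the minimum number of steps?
1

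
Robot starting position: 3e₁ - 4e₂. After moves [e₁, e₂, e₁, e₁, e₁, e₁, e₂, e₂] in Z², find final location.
(8, -1)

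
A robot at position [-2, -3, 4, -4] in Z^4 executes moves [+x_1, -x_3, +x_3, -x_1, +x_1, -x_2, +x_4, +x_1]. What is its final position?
(0, -4, 4, -3)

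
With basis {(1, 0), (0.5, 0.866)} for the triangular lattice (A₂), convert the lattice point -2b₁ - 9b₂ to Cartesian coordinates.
(-6.5, -7.794)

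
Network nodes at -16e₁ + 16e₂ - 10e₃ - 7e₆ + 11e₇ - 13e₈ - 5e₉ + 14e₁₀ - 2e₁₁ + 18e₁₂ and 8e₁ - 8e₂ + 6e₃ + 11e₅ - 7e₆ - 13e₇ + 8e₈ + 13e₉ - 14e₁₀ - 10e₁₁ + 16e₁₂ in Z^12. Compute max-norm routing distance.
28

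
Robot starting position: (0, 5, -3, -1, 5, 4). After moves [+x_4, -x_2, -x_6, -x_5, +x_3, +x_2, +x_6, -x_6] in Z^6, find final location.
(0, 5, -2, 0, 4, 3)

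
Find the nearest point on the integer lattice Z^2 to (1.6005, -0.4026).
(2, 0)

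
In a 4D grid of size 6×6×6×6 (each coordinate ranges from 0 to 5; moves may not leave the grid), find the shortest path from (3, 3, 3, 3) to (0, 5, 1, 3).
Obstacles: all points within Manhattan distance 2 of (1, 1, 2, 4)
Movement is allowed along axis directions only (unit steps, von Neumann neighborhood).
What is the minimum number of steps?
7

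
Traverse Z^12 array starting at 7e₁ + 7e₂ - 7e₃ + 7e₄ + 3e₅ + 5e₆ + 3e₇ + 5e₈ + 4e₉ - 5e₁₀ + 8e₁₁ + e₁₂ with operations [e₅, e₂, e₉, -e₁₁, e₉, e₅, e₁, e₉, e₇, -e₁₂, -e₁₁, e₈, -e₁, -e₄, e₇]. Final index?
(7, 8, -7, 6, 5, 5, 5, 6, 7, -5, 6, 0)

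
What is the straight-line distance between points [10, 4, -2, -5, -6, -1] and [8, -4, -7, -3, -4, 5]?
11.7047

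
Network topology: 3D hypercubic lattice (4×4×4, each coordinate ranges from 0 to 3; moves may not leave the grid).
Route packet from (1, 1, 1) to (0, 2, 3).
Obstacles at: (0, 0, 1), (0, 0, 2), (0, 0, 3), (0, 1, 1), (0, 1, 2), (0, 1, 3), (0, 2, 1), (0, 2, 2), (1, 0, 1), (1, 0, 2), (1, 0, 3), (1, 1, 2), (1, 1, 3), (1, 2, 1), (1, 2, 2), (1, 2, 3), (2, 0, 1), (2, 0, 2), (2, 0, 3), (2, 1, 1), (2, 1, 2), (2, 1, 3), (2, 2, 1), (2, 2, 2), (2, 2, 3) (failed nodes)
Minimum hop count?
8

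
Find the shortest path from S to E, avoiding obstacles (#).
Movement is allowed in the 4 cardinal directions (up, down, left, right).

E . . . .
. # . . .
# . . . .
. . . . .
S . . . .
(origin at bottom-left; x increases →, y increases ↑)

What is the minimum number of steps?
8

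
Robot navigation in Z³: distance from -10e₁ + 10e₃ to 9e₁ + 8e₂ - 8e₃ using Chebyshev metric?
19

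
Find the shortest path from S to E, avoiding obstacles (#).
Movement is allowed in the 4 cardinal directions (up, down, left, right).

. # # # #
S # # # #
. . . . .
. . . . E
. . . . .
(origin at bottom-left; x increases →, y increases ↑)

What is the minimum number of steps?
6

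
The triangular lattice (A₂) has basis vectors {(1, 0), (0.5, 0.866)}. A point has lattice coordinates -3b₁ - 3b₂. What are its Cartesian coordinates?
(-4.5, -2.598)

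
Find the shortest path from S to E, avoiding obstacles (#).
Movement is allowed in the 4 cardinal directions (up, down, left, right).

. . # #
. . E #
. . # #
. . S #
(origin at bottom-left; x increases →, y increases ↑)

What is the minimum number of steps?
4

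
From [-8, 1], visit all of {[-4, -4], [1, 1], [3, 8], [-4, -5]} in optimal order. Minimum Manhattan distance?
30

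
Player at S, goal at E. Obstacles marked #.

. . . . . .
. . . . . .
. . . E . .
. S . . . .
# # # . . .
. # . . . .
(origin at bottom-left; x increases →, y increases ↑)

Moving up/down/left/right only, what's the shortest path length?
3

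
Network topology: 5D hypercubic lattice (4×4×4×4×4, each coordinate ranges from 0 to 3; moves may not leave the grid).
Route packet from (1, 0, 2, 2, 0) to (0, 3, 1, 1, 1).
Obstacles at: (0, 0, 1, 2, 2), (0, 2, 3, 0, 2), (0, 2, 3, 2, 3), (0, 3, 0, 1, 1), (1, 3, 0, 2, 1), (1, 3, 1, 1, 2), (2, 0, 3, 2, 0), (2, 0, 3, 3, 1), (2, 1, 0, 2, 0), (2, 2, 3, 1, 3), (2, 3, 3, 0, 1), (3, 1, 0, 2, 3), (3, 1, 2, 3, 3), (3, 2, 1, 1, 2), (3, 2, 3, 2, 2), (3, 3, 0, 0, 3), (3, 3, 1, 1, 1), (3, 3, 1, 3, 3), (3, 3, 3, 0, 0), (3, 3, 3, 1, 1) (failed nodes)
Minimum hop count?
7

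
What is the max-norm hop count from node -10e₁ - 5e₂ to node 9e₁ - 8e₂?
19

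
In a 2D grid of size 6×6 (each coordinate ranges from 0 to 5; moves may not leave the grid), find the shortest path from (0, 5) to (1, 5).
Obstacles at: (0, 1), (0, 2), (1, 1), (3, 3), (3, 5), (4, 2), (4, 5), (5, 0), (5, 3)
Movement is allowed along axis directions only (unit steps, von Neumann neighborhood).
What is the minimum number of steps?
1
(one shortest path: (0, 5) → (1, 5))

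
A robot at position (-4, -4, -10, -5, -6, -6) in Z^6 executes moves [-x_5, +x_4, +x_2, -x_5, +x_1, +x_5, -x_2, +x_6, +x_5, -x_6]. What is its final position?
(-3, -4, -10, -4, -6, -6)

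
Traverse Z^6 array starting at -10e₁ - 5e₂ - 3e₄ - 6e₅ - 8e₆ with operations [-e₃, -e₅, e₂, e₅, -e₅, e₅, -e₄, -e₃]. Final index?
(-10, -4, -2, -4, -6, -8)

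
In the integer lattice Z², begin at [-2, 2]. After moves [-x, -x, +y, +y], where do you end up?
(-4, 4)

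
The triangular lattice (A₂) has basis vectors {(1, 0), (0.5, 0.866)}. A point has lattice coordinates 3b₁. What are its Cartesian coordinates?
(3, 0)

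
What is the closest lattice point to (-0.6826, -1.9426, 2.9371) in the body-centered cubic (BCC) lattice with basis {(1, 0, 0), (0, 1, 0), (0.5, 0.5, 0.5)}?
(-1, -2, 3)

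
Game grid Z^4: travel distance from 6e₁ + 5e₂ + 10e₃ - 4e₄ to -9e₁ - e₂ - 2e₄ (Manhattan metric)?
33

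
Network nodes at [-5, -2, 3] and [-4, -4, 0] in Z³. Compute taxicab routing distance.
6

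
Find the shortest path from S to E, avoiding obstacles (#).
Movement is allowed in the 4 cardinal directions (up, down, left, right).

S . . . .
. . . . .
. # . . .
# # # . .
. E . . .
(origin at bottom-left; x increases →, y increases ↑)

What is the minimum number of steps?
9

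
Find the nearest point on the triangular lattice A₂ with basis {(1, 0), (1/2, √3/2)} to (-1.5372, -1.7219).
(-2, -1.732)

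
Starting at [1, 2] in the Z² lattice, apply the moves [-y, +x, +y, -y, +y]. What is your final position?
(2, 2)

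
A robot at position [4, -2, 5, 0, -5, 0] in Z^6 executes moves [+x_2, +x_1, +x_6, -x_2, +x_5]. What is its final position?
(5, -2, 5, 0, -4, 1)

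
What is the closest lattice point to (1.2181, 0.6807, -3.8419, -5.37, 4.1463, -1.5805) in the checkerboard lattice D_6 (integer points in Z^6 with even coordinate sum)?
(1, 1, -4, -5, 4, -1)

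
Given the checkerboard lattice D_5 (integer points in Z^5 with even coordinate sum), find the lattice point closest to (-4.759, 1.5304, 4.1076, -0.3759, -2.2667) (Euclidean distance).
(-5, 1, 4, 0, -2)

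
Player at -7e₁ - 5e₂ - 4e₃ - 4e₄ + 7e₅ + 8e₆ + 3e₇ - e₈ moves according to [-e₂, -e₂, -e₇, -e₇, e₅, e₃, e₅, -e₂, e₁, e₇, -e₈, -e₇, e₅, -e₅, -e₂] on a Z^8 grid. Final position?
(-6, -9, -3, -4, 9, 8, 1, -2)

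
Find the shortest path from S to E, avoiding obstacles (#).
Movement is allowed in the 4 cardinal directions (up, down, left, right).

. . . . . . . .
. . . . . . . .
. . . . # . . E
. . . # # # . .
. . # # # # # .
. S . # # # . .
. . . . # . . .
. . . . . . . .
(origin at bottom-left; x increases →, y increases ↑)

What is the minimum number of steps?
11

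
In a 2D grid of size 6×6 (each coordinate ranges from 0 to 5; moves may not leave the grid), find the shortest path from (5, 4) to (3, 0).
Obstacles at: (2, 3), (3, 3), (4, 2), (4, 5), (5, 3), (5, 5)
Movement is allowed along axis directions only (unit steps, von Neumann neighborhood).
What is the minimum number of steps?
10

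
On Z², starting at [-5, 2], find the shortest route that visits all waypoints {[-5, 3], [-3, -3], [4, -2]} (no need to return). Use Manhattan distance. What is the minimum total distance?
17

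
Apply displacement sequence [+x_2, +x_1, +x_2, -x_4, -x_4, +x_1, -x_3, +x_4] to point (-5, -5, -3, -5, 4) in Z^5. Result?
(-3, -3, -4, -6, 4)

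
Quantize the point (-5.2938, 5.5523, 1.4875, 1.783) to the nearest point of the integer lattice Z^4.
(-5, 6, 1, 2)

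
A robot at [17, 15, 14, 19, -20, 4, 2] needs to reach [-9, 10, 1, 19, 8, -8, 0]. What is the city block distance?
86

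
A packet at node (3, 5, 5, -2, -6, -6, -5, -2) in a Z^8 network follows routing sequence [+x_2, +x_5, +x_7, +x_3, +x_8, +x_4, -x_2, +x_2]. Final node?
(3, 6, 6, -1, -5, -6, -4, -1)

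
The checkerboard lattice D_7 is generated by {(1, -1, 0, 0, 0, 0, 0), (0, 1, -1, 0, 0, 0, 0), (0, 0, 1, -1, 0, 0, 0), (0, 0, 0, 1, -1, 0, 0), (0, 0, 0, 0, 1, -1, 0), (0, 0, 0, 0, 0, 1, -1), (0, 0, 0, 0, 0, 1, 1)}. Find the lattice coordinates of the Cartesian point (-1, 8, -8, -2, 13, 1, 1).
-b₁ + 7b₂ - b₃ - 3b₄ + 10b₅ + 5b₆ + 6b₇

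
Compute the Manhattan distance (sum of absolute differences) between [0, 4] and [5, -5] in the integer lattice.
14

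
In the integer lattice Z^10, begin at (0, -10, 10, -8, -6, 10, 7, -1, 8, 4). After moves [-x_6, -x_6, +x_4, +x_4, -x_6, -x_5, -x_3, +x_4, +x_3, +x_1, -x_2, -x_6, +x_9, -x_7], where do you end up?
(1, -11, 10, -5, -7, 6, 6, -1, 9, 4)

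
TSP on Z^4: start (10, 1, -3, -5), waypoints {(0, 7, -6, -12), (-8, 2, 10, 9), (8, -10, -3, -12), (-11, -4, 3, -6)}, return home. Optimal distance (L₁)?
162
(one optimal route: (10, 1, -3, -5) → (-8, 2, 10, 9) → (-11, -4, 3, -6) → (0, 7, -6, -12) → (8, -10, -3, -12) → (10, 1, -3, -5))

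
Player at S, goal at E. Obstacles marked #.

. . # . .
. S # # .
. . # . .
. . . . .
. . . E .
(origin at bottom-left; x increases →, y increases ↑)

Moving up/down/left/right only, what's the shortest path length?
5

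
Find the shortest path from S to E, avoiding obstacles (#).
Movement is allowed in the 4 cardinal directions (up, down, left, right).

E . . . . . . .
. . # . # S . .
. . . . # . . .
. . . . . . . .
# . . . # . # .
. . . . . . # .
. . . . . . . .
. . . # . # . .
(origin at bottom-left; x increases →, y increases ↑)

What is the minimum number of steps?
6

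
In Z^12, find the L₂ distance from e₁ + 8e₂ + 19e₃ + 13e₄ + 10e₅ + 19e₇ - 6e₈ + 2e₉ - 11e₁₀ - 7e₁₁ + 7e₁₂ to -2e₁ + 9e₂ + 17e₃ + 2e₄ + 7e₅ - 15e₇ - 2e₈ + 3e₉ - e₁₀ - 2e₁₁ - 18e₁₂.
45.4643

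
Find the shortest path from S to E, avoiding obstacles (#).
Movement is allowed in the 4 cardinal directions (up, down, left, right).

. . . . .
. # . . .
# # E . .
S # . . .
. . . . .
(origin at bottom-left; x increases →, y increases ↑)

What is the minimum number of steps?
5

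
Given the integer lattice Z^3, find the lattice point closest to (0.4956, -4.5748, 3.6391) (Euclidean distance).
(0, -5, 4)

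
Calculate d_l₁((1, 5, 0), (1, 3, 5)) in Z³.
7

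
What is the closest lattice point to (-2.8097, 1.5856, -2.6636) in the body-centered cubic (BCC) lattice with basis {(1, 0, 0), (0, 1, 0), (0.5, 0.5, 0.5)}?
(-2.5, 1.5, -2.5)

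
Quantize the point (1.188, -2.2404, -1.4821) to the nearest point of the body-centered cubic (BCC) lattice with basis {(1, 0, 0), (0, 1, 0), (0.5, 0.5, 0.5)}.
(1.5, -2.5, -1.5)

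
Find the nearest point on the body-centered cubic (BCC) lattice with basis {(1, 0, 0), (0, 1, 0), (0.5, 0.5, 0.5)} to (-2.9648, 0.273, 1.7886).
(-3, 0, 2)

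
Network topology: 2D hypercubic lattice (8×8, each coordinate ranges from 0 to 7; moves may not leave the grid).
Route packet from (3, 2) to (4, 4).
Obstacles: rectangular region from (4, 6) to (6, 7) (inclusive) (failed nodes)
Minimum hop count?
3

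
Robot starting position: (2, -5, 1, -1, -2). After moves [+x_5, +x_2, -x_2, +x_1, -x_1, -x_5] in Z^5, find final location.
(2, -5, 1, -1, -2)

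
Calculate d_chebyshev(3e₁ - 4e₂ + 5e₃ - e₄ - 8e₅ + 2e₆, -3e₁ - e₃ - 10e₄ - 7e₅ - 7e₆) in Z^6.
9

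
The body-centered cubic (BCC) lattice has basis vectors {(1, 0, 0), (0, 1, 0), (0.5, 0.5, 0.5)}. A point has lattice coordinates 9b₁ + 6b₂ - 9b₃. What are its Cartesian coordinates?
(4.5, 1.5, -4.5)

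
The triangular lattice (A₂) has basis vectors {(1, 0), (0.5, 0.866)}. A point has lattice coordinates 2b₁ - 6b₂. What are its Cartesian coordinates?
(-1, -5.196)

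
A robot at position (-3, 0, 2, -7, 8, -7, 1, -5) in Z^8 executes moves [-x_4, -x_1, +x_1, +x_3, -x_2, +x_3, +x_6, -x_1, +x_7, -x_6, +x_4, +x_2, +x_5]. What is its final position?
(-4, 0, 4, -7, 9, -7, 2, -5)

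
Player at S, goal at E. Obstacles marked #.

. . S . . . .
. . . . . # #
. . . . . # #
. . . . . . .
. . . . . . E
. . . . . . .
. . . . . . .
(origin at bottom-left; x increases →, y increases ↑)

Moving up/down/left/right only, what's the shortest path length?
8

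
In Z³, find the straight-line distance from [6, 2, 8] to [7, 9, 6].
7.34847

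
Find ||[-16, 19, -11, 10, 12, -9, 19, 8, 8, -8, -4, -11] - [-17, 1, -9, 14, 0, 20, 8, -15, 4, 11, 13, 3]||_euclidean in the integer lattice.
53.3104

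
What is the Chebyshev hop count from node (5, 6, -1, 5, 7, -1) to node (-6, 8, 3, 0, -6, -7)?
13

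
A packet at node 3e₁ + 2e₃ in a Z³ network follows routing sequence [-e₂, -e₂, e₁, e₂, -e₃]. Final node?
(4, -1, 1)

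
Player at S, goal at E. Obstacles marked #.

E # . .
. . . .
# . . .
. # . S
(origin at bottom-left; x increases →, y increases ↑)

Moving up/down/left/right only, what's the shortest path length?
6
(one shortest path: (3, 0) → (2, 0) → (2, 1) → (1, 1) → (1, 2) → (0, 2) → (0, 3))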